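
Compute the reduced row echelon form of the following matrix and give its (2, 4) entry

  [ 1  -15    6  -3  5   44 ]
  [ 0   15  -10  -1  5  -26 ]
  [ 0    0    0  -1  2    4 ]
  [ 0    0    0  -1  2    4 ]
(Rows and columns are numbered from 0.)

-2

R2 := 1/15·R2
  [ 1  -15     6     -3    5      44 ]
  [ 0    1  -2/3  -1/15  1/3  -26/15 ]
  [ 0    0     0     -1    2       4 ]
  [ 0    0     0     -1    2       4 ]
R3 := -1·R3
  [ 1  -15     6     -3    5      44 ]
  [ 0    1  -2/3  -1/15  1/3  -26/15 ]
  [ 0    0     0      1   -2      -4 ]
  [ 0    0     0     -1    2       4 ]
R4 := R4 + R3
  [ 1  -15     6     -3    5      44 ]
  [ 0    1  -2/3  -1/15  1/3  -26/15 ]
  [ 0    0     0      1   -2      -4 ]
  [ 0    0     0      0    0       0 ]
R2 := R2 + 1/15·R3
  [ 1  -15     6  -3    5  44 ]
  [ 0    1  -2/3   0  1/5  -2 ]
  [ 0    0     0   1   -2  -4 ]
  [ 0    0     0   0    0   0 ]
R1 := R1 + 3·R3
  [ 1  -15     6  0   -1  32 ]
  [ 0    1  -2/3  0  1/5  -2 ]
  [ 0    0     0  1   -2  -4 ]
  [ 0    0     0  0    0   0 ]
R1 := R1 + 15·R2
  [ 1  0    -4  0    2   2 ]
  [ 0  1  -2/3  0  1/5  -2 ]
  [ 0  0     0  1   -2  -4 ]
  [ 0  0     0  0    0   0 ]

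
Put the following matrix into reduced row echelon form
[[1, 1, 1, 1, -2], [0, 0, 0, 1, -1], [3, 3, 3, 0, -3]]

[[1, 1, 1, 0, -1], [0, 0, 0, 1, -1], [0, 0, 0, 0, 0]]

r3 -> r3 − 3·r1
  [ 1  1  1   1  -2 ]
  [ 0  0  0   1  -1 ]
  [ 0  0  0  -3   3 ]
r3 -> r3 + 3·r2
  [ 1  1  1  1  -2 ]
  [ 0  0  0  1  -1 ]
  [ 0  0  0  0   0 ]
r1 -> r1 − r2
  [ 1  1  1  0  -1 ]
  [ 0  0  0  1  -1 ]
  [ 0  0  0  0   0 ]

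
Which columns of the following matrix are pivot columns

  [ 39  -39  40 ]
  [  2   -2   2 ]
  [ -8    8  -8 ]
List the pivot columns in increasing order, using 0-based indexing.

R1 := 1/39·R1
  [  1  -1  40/39 ]
  [  2  -2      2 ]
  [ -8   8     -8 ]
R2 := R2 − 2·R1
  [  1  -1  40/39 ]
  [  0   0  -2/39 ]
  [ -8   8     -8 ]
R3 := R3 + 8·R1
  [ 1  -1  40/39 ]
  [ 0   0  -2/39 ]
  [ 0   0   8/39 ]
R2 := -39/2·R2
  [ 1  -1  40/39 ]
  [ 0   0      1 ]
  [ 0   0   8/39 ]
R3 := R3 − 8/39·R2
  [ 1  -1  40/39 ]
  [ 0   0      1 ]
  [ 0   0      0 ]
R1 := R1 − 40/39·R2
  [ 1  -1  0 ]
  [ 0   0  1 ]
  [ 0   0  0 ]
Pivot columns are the columns containing a leading 1.

0, 2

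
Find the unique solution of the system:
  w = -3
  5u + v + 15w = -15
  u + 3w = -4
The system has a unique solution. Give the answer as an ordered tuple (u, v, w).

(5, 5, -3)

Form the augmented matrix and row-reduce:
  [ 0  0   1  |   -3 ]
  [ 5  1  15  |  -15 ]
  [ 1  0   3  |   -4 ]
ρ1 <-> ρ2
  [ 5  1  15  |  -15 ]
  [ 0  0   1  |   -3 ]
  [ 1  0   3  |   -4 ]
ρ1 → 1/5·ρ1
  [ 1  1/5  3  |  -3 ]
  [ 0    0  1  |  -3 ]
  [ 1    0  3  |  -4 ]
ρ3 → ρ3 − ρ1
  [ 1   1/5  3  |  -3 ]
  [ 0     0  1  |  -3 ]
  [ 0  -1/5  0  |  -1 ]
ρ2 <-> ρ3
  [ 1   1/5  3  |  -3 ]
  [ 0  -1/5  0  |  -1 ]
  [ 0     0  1  |  -3 ]
ρ2 → -5·ρ2
  [ 1  1/5  3  |  -3 ]
  [ 0    1  0  |   5 ]
  [ 0    0  1  |  -3 ]
ρ1 → ρ1 − 3·ρ3
  [ 1  1/5  0  |   6 ]
  [ 0    1  0  |   5 ]
  [ 0    0  1  |  -3 ]
ρ1 → ρ1 − 1/5·ρ2
  [ 1  0  0  |   5 ]
  [ 0  1  0  |   5 ]
  [ 0  0  1  |  -3 ]
Reading off the last column: u = 5, v = 5, w = -3.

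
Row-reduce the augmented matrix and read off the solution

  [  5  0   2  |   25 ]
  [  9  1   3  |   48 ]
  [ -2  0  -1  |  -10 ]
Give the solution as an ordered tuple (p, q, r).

r1 -> 1/5·r1
  [  1  0  2/5  |    5 ]
  [  9  1    3  |   48 ]
  [ -2  0   -1  |  -10 ]
r2 -> r2 − 9·r1
  [  1  0   2/5  |    5 ]
  [  0  1  -3/5  |    3 ]
  [ -2  0    -1  |  -10 ]
r3 -> r3 + 2·r1
  [ 1  0   2/5  |  5 ]
  [ 0  1  -3/5  |  3 ]
  [ 0  0  -1/5  |  0 ]
r3 -> -5·r3
  [ 1  0   2/5  |  5 ]
  [ 0  1  -3/5  |  3 ]
  [ 0  0     1  |  0 ]
r2 -> r2 + 3/5·r3
  [ 1  0  2/5  |  5 ]
  [ 0  1    0  |  3 ]
  [ 0  0    1  |  0 ]
r1 -> r1 − 2/5·r3
  [ 1  0  0  |  5 ]
  [ 0  1  0  |  3 ]
  [ 0  0  1  |  0 ]
Reading off the last column: p = 5, q = 3, r = 0.

(5, 3, 0)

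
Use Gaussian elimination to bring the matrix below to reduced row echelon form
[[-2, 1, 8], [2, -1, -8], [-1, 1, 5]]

[[1, 0, -3], [0, 1, 2], [0, 0, 0]]

ρ1 ← -1/2·ρ1
  [  1  -1/2  -4 ]
  [  2    -1  -8 ]
  [ -1     1   5 ]
ρ2 ← ρ2 − 2·ρ1
  [  1  -1/2  -4 ]
  [  0     0   0 ]
  [ -1     1   5 ]
ρ3 ← ρ3 + ρ1
  [ 1  -1/2  -4 ]
  [ 0     0   0 ]
  [ 0   1/2   1 ]
ρ2 ↔ ρ3
  [ 1  -1/2  -4 ]
  [ 0   1/2   1 ]
  [ 0     0   0 ]
ρ2 ← 2·ρ2
  [ 1  -1/2  -4 ]
  [ 0     1   2 ]
  [ 0     0   0 ]
ρ1 ← ρ1 + 1/2·ρ2
  [ 1  0  -3 ]
  [ 0  1   2 ]
  [ 0  0   0 ]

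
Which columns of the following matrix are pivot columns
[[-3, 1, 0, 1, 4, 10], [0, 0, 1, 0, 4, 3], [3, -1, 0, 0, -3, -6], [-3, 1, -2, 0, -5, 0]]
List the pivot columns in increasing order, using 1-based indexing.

1, 3, 4

R1 → -1/3·R1
  [  1  -1/3   0  -1/3  -4/3  -10/3 ]
  [  0     0   1     0     4      3 ]
  [  3    -1   0     0    -3     -6 ]
  [ -3     1  -2     0    -5      0 ]
R3 → R3 − 3·R1
  [  1  -1/3   0  -1/3  -4/3  -10/3 ]
  [  0     0   1     0     4      3 ]
  [  0     0   0     1     1      4 ]
  [ -3     1  -2     0    -5      0 ]
R4 → R4 + 3·R1
  [ 1  -1/3   0  -1/3  -4/3  -10/3 ]
  [ 0     0   1     0     4      3 ]
  [ 0     0   0     1     1      4 ]
  [ 0     0  -2    -1    -9    -10 ]
R4 → R4 + 2·R2
  [ 1  -1/3  0  -1/3  -4/3  -10/3 ]
  [ 0     0  1     0     4      3 ]
  [ 0     0  0     1     1      4 ]
  [ 0     0  0    -1    -1     -4 ]
R4 → R4 + R3
  [ 1  -1/3  0  -1/3  -4/3  -10/3 ]
  [ 0     0  1     0     4      3 ]
  [ 0     0  0     1     1      4 ]
  [ 0     0  0     0     0      0 ]
R1 → R1 + 1/3·R3
  [ 1  -1/3  0  0  -1  -2 ]
  [ 0     0  1  0   4   3 ]
  [ 0     0  0  1   1   4 ]
  [ 0     0  0  0   0   0 ]
Pivot columns are the columns containing a leading 1.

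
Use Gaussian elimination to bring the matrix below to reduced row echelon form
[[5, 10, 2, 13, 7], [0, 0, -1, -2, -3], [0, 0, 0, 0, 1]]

[[1, 2, 0, 9/5, 0], [0, 0, 1, 2, 0], [0, 0, 0, 0, 1]]

R1 ← 1/5·R1
  [ 1  2  2/5  13/5  7/5 ]
  [ 0  0   -1    -2   -3 ]
  [ 0  0    0     0    1 ]
R2 ← -1·R2
  [ 1  2  2/5  13/5  7/5 ]
  [ 0  0    1     2    3 ]
  [ 0  0    0     0    1 ]
R2 ← R2 − 3·R3
  [ 1  2  2/5  13/5  7/5 ]
  [ 0  0    1     2    0 ]
  [ 0  0    0     0    1 ]
R1 ← R1 − 7/5·R3
  [ 1  2  2/5  13/5  0 ]
  [ 0  0    1     2  0 ]
  [ 0  0    0     0  1 ]
R1 ← R1 − 2/5·R2
  [ 1  2  0  9/5  0 ]
  [ 0  0  1    2  0 ]
  [ 0  0  0    0  1 ]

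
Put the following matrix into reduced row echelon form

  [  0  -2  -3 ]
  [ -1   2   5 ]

r1 ↔ r2
  [ -1   2   5 ]
  [  0  -2  -3 ]
r1 := -1·r1
  [ 1  -2  -5 ]
  [ 0  -2  -3 ]
r2 := -1/2·r2
  [ 1  -2   -5 ]
  [ 0   1  3/2 ]
r1 := r1 + 2·r2
  [ 1  0   -2 ]
  [ 0  1  3/2 ]

[[1, 0, -2], [0, 1, 3/2]]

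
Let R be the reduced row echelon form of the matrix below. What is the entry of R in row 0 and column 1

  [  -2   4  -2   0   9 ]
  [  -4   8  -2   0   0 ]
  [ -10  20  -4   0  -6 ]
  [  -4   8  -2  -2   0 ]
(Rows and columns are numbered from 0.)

-2

Multiply R1 by -1/2.
  [   1  -2   1   0  -9/2 ]
  [  -4   8  -2   0     0 ]
  [ -10  20  -4   0    -6 ]
  [  -4   8  -2  -2     0 ]
Add 4 times R1 to R2.
  [   1  -2   1   0  -9/2 ]
  [   0   0   2   0   -18 ]
  [ -10  20  -4   0    -6 ]
  [  -4   8  -2  -2     0 ]
Add 10 times R1 to R3.
  [  1  -2   1   0  -9/2 ]
  [  0   0   2   0   -18 ]
  [  0   0   6   0   -51 ]
  [ -4   8  -2  -2     0 ]
Add 4 times R1 to R4.
  [ 1  -2  1   0  -9/2 ]
  [ 0   0  2   0   -18 ]
  [ 0   0  6   0   -51 ]
  [ 0   0  2  -2   -18 ]
Multiply R2 by 1/2.
  [ 1  -2  1   0  -9/2 ]
  [ 0   0  1   0    -9 ]
  [ 0   0  6   0   -51 ]
  [ 0   0  2  -2   -18 ]
Subtract 6 times R2 from R3.
  [ 1  -2  1   0  -9/2 ]
  [ 0   0  1   0    -9 ]
  [ 0   0  0   0     3 ]
  [ 0   0  2  -2   -18 ]
Subtract 2 times R2 from R4.
  [ 1  -2  1   0  -9/2 ]
  [ 0   0  1   0    -9 ]
  [ 0   0  0   0     3 ]
  [ 0   0  0  -2     0 ]
Swap R3 and R4.
  [ 1  -2  1   0  -9/2 ]
  [ 0   0  1   0    -9 ]
  [ 0   0  0  -2     0 ]
  [ 0   0  0   0     3 ]
Multiply R3 by -1/2.
  [ 1  -2  1  0  -9/2 ]
  [ 0   0  1  0    -9 ]
  [ 0   0  0  1     0 ]
  [ 0   0  0  0     3 ]
Multiply R4 by 1/3.
  [ 1  -2  1  0  -9/2 ]
  [ 0   0  1  0    -9 ]
  [ 0   0  0  1     0 ]
  [ 0   0  0  0     1 ]
Add 9 times R4 to R2.
  [ 1  -2  1  0  -9/2 ]
  [ 0   0  1  0     0 ]
  [ 0   0  0  1     0 ]
  [ 0   0  0  0     1 ]
Add 9/2 times R4 to R1.
  [ 1  -2  1  0  0 ]
  [ 0   0  1  0  0 ]
  [ 0   0  0  1  0 ]
  [ 0   0  0  0  1 ]
Subtract R2 from R1.
  [ 1  -2  0  0  0 ]
  [ 0   0  1  0  0 ]
  [ 0   0  0  1  0 ]
  [ 0   0  0  0  1 ]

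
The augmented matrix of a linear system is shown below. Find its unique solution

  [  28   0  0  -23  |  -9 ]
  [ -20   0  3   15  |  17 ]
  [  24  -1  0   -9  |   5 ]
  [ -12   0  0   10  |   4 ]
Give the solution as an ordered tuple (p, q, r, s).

R1 → 1/28·R1
  [   1   0  0  -23/28  |  -9/28 ]
  [ -20   0  3      15  |     17 ]
  [  24  -1  0      -9  |      5 ]
  [ -12   0  0      10  |      4 ]
R2 → R2 + 20·R1
  [   1   0  0  -23/28  |  -9/28 ]
  [   0   0  3   -10/7  |   74/7 ]
  [  24  -1  0      -9  |      5 ]
  [ -12   0  0      10  |      4 ]
R3 → R3 − 24·R1
  [   1   0  0  -23/28  |  -9/28 ]
  [   0   0  3   -10/7  |   74/7 ]
  [   0  -1  0    75/7  |   89/7 ]
  [ -12   0  0      10  |      4 ]
R4 → R4 + 12·R1
  [ 1   0  0  -23/28  |  -9/28 ]
  [ 0   0  3   -10/7  |   74/7 ]
  [ 0  -1  0    75/7  |   89/7 ]
  [ 0   0  0     1/7  |    1/7 ]
R2 <=> R3
  [ 1   0  0  -23/28  |  -9/28 ]
  [ 0  -1  0    75/7  |   89/7 ]
  [ 0   0  3   -10/7  |   74/7 ]
  [ 0   0  0     1/7  |    1/7 ]
R2 → -1·R2
  [ 1  0  0  -23/28  |  -9/28 ]
  [ 0  1  0   -75/7  |  -89/7 ]
  [ 0  0  3   -10/7  |   74/7 ]
  [ 0  0  0     1/7  |    1/7 ]
R3 → 1/3·R3
  [ 1  0  0  -23/28  |  -9/28 ]
  [ 0  1  0   -75/7  |  -89/7 ]
  [ 0  0  1  -10/21  |  74/21 ]
  [ 0  0  0     1/7  |    1/7 ]
R4 → 7·R4
  [ 1  0  0  -23/28  |  -9/28 ]
  [ 0  1  0   -75/7  |  -89/7 ]
  [ 0  0  1  -10/21  |  74/21 ]
  [ 0  0  0       1  |      1 ]
R3 → R3 + 10/21·R4
  [ 1  0  0  -23/28  |  -9/28 ]
  [ 0  1  0   -75/7  |  -89/7 ]
  [ 0  0  1       0  |      4 ]
  [ 0  0  0       1  |      1 ]
R2 → R2 + 75/7·R4
  [ 1  0  0  -23/28  |  -9/28 ]
  [ 0  1  0       0  |     -2 ]
  [ 0  0  1       0  |      4 ]
  [ 0  0  0       1  |      1 ]
R1 → R1 + 23/28·R4
  [ 1  0  0  0  |  1/2 ]
  [ 0  1  0  0  |   -2 ]
  [ 0  0  1  0  |    4 ]
  [ 0  0  0  1  |    1 ]
Reading off the last column: p = 1/2, q = -2, r = 4, s = 1.

(1/2, -2, 4, 1)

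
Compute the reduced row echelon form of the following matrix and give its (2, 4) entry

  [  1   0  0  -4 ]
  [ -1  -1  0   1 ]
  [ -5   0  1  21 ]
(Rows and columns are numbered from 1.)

Add R1 to R2.
  [  1   0  0  -4 ]
  [  0  -1  0  -3 ]
  [ -5   0  1  21 ]
Add 5 times R1 to R3.
  [ 1   0  0  -4 ]
  [ 0  -1  0  -3 ]
  [ 0   0  1   1 ]
Multiply R2 by -1.
  [ 1  0  0  -4 ]
  [ 0  1  0   3 ]
  [ 0  0  1   1 ]

3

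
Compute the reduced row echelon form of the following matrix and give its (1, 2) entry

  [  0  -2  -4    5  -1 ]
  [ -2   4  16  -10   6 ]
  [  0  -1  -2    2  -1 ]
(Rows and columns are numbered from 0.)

Swap r1 and r2.
Multiply r1 by -1/2.
Multiply r2 by -1/2.
Add r2 to r3.
Multiply r3 by -2.
Add 5/2 times r3 to r2.
Subtract 5 times r3 from r1.
Add 2 times r2 to r1.

2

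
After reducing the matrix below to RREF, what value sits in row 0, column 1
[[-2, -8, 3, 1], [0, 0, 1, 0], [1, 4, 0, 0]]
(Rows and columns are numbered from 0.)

4

Multiply R1 by -1/2.
  [ 1  4  -3/2  -1/2 ]
  [ 0  0     1     0 ]
  [ 1  4     0     0 ]
Subtract R1 from R3.
  [ 1  4  -3/2  -1/2 ]
  [ 0  0     1     0 ]
  [ 0  0   3/2   1/2 ]
Subtract 3/2 times R2 from R3.
  [ 1  4  -3/2  -1/2 ]
  [ 0  0     1     0 ]
  [ 0  0     0   1/2 ]
Multiply R3 by 2.
  [ 1  4  -3/2  -1/2 ]
  [ 0  0     1     0 ]
  [ 0  0     0     1 ]
Add 1/2 times R3 to R1.
  [ 1  4  -3/2  0 ]
  [ 0  0     1  0 ]
  [ 0  0     0  1 ]
Add 3/2 times R2 to R1.
  [ 1  4  0  0 ]
  [ 0  0  1  0 ]
  [ 0  0  0  1 ]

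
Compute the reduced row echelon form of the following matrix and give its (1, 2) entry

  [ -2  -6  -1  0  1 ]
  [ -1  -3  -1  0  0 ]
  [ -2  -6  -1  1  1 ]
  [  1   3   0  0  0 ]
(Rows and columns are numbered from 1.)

R1 -> -1/2·R1
R2 -> R2 + R1
R3 -> R3 + 2·R1
R4 -> R4 − R1
R2 -> -2·R2
R4 -> R4 + 1/2·R2
R2 -> R2 − R4
R1 -> R1 + 1/2·R4
R1 -> R1 − 1/2·R2

3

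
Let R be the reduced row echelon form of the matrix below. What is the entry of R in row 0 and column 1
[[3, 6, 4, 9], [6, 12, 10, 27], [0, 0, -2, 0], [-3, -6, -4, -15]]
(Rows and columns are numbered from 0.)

2

Multiply R1 by 1/3.
  [  1   2  4/3    3 ]
  [  6  12   10   27 ]
  [  0   0   -2    0 ]
  [ -3  -6   -4  -15 ]
Subtract 6 times R1 from R2.
  [  1   2  4/3    3 ]
  [  0   0    2    9 ]
  [  0   0   -2    0 ]
  [ -3  -6   -4  -15 ]
Add 3 times R1 to R4.
  [ 1  2  4/3   3 ]
  [ 0  0    2   9 ]
  [ 0  0   -2   0 ]
  [ 0  0    0  -6 ]
Multiply R2 by 1/2.
  [ 1  2  4/3    3 ]
  [ 0  0    1  9/2 ]
  [ 0  0   -2    0 ]
  [ 0  0    0   -6 ]
Add 2 times R2 to R3.
  [ 1  2  4/3    3 ]
  [ 0  0    1  9/2 ]
  [ 0  0    0    9 ]
  [ 0  0    0   -6 ]
Multiply R3 by 1/9.
  [ 1  2  4/3    3 ]
  [ 0  0    1  9/2 ]
  [ 0  0    0    1 ]
  [ 0  0    0   -6 ]
Add 6 times R3 to R4.
  [ 1  2  4/3    3 ]
  [ 0  0    1  9/2 ]
  [ 0  0    0    1 ]
  [ 0  0    0    0 ]
Subtract 9/2 times R3 from R2.
  [ 1  2  4/3  3 ]
  [ 0  0    1  0 ]
  [ 0  0    0  1 ]
  [ 0  0    0  0 ]
Subtract 3 times R3 from R1.
  [ 1  2  4/3  0 ]
  [ 0  0    1  0 ]
  [ 0  0    0  1 ]
  [ 0  0    0  0 ]
Subtract 4/3 times R2 from R1.
  [ 1  2  0  0 ]
  [ 0  0  1  0 ]
  [ 0  0  0  1 ]
  [ 0  0  0  0 ]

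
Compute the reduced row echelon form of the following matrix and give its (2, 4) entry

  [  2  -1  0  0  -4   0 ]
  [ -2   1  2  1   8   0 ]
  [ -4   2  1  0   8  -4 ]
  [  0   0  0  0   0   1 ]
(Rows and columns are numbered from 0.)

ρ1 → 1/2·ρ1
ρ2 → ρ2 + 2·ρ1
ρ3 → ρ3 + 4·ρ1
ρ2 → 1/2·ρ2
ρ3 → ρ3 − ρ2
ρ3 → -2·ρ3
ρ3 → ρ3 − 8·ρ4
ρ2 → ρ2 − 1/2·ρ3

4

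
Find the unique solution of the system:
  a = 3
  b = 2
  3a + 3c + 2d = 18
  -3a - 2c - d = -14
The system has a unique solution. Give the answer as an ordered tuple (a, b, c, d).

Form the augmented matrix and row-reduce:
  [  1  0   0   0  |    3 ]
  [  0  1   0   0  |    2 ]
  [  3  0   3   2  |   18 ]
  [ -3  0  -2  -1  |  -14 ]
R3 → R3 − 3·R1
R4 → R4 + 3·R1
R3 → 1/3·R3
R4 → R4 + 2·R3
R4 → 3·R4
R3 → R3 − 2/3·R4
Reading off the last column: a = 3, b = 2, c = 1, d = 3.

(3, 2, 1, 3)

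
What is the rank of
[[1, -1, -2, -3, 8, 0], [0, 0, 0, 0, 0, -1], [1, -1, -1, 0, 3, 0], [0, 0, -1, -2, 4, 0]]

Subtract ρ1 from ρ3.
Swap ρ2 and ρ3.
Add ρ2 to ρ4.
Swap ρ3 and ρ4.
Multiply ρ4 by -1.
Subtract 3 times ρ3 from ρ2.
Add 3 times ρ3 to ρ1.
Add 2 times ρ2 to ρ1.
The reduced form has 4 nonzero rows.

rank = 4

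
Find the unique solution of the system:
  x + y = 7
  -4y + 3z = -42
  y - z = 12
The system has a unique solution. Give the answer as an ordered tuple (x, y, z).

Form the augmented matrix and row-reduce:
  [ 1   1   0  |    7 ]
  [ 0  -4   3  |  -42 ]
  [ 0   1  -1  |   12 ]
R2 := -1/4·R2
  [ 1  1     0  |     7 ]
  [ 0  1  -3/4  |  21/2 ]
  [ 0  1    -1  |    12 ]
R3 := R3 − R2
  [ 1  1     0  |     7 ]
  [ 0  1  -3/4  |  21/2 ]
  [ 0  0  -1/4  |   3/2 ]
R3 := -4·R3
  [ 1  1     0  |     7 ]
  [ 0  1  -3/4  |  21/2 ]
  [ 0  0     1  |    -6 ]
R2 := R2 + 3/4·R3
  [ 1  1  0  |   7 ]
  [ 0  1  0  |   6 ]
  [ 0  0  1  |  -6 ]
R1 := R1 − R2
  [ 1  0  0  |   1 ]
  [ 0  1  0  |   6 ]
  [ 0  0  1  |  -6 ]
Reading off the last column: x = 1, y = 6, z = -6.

(1, 6, -6)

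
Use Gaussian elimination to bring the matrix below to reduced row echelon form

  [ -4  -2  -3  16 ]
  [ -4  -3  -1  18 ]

[[1, 0, 7/4, -3], [0, 1, -2, -2]]

Multiply R1 by -1/4.
  [  1  1/2  3/4  -4 ]
  [ -4   -3   -1  18 ]
Add 4 times R1 to R2.
  [ 1  1/2  3/4  -4 ]
  [ 0   -1    2   2 ]
Multiply R2 by -1.
  [ 1  1/2  3/4  -4 ]
  [ 0    1   -2  -2 ]
Subtract 1/2 times R2 from R1.
  [ 1  0  7/4  -3 ]
  [ 0  1   -2  -2 ]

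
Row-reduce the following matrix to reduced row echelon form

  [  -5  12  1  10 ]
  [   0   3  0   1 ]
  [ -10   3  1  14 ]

[[1, 0, 0, -7/5], [0, 1, 0, 1/3], [0, 0, 1, -1]]

Multiply r1 by -1/5.
  [   1  -12/5  -1/5  -2 ]
  [   0      3     0   1 ]
  [ -10      3     1  14 ]
Add 10 times r1 to r3.
  [ 1  -12/5  -1/5  -2 ]
  [ 0      3     0   1 ]
  [ 0    -21    -1  -6 ]
Multiply r2 by 1/3.
  [ 1  -12/5  -1/5   -2 ]
  [ 0      1     0  1/3 ]
  [ 0    -21    -1   -6 ]
Add 21 times r2 to r3.
  [ 1  -12/5  -1/5   -2 ]
  [ 0      1     0  1/3 ]
  [ 0      0    -1    1 ]
Multiply r3 by -1.
  [ 1  -12/5  -1/5   -2 ]
  [ 0      1     0  1/3 ]
  [ 0      0     1   -1 ]
Add 1/5 times r3 to r1.
  [ 1  -12/5  0  -11/5 ]
  [ 0      1  0    1/3 ]
  [ 0      0  1     -1 ]
Add 12/5 times r2 to r1.
  [ 1  0  0  -7/5 ]
  [ 0  1  0   1/3 ]
  [ 0  0  1    -1 ]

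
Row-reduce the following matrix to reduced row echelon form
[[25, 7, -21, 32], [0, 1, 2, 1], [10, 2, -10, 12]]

ρ1 → 1/25·ρ1
  [  1  7/25  -21/25  32/25 ]
  [  0     1       2      1 ]
  [ 10     2     -10     12 ]
ρ3 → ρ3 − 10·ρ1
  [ 1  7/25  -21/25  32/25 ]
  [ 0     1       2      1 ]
  [ 0  -4/5    -8/5   -4/5 ]
ρ3 → ρ3 + 4/5·ρ2
  [ 1  7/25  -21/25  32/25 ]
  [ 0     1       2      1 ]
  [ 0     0       0      0 ]
ρ1 → ρ1 − 7/25·ρ2
  [ 1  0  -7/5  1 ]
  [ 0  1     2  1 ]
  [ 0  0     0  0 ]

[[1, 0, -7/5, 1], [0, 1, 2, 1], [0, 0, 0, 0]]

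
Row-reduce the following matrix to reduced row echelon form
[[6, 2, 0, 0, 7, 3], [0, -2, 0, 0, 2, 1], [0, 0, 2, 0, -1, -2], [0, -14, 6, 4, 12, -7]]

ρ1 → 1/6·ρ1
ρ2 → -1/2·ρ2
ρ4 → ρ4 + 14·ρ2
ρ3 → 1/2·ρ3
ρ4 → ρ4 − 6·ρ3
ρ4 → 1/4·ρ4
ρ1 → ρ1 − 1/3·ρ2

[[1, 0, 0, 0, 3/2, 2/3], [0, 1, 0, 0, -1, -1/2], [0, 0, 1, 0, -1/2, -1], [0, 0, 0, 1, 1/4, -2]]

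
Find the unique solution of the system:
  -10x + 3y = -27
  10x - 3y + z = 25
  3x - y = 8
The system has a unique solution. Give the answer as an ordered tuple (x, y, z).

(3, 1, -2)

Form the augmented matrix and row-reduce:
  [ -10   3  0  |  -27 ]
  [  10  -3  1  |   25 ]
  [   3  -1  0  |    8 ]
R1 -> -1/10·R1
  [  1  -3/10  0  |  27/10 ]
  [ 10     -3  1  |     25 ]
  [  3     -1  0  |      8 ]
R2 -> R2 − 10·R1
  [ 1  -3/10  0  |  27/10 ]
  [ 0      0  1  |     -2 ]
  [ 3     -1  0  |      8 ]
R3 -> R3 − 3·R1
  [ 1  -3/10  0  |  27/10 ]
  [ 0      0  1  |     -2 ]
  [ 0  -1/10  0  |  -1/10 ]
R2 <-> R3
  [ 1  -3/10  0  |  27/10 ]
  [ 0  -1/10  0  |  -1/10 ]
  [ 0      0  1  |     -2 ]
R2 -> -10·R2
  [ 1  -3/10  0  |  27/10 ]
  [ 0      1  0  |      1 ]
  [ 0      0  1  |     -2 ]
R1 -> R1 + 3/10·R2
  [ 1  0  0  |   3 ]
  [ 0  1  0  |   1 ]
  [ 0  0  1  |  -2 ]
Reading off the last column: x = 3, y = 1, z = -2.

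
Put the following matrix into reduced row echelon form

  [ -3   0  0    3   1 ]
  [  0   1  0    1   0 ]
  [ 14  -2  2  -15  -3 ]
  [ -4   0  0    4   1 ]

[[1, 0, 0, -1, 0], [0, 1, 0, 1, 0], [0, 0, 1, 1/2, 0], [0, 0, 0, 0, 1]]

r1 ← -1/3·r1
r3 ← r3 − 14·r1
r4 ← r4 + 4·r1
r3 ← r3 + 2·r2
r3 ← 1/2·r3
r4 ← -3·r4
r3 ← r3 − 5/6·r4
r1 ← r1 + 1/3·r4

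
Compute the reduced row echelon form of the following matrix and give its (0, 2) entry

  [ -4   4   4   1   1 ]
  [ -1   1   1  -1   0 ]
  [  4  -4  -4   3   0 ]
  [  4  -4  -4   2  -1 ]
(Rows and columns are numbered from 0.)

-1

ρ1 := -1/4·ρ1
  [  1  -1  -1  -1/4  -1/4 ]
  [ -1   1   1    -1     0 ]
  [  4  -4  -4     3     0 ]
  [  4  -4  -4     2    -1 ]
ρ2 := ρ2 + ρ1
  [ 1  -1  -1  -1/4  -1/4 ]
  [ 0   0   0  -5/4  -1/4 ]
  [ 4  -4  -4     3     0 ]
  [ 4  -4  -4     2    -1 ]
ρ3 := ρ3 − 4·ρ1
  [ 1  -1  -1  -1/4  -1/4 ]
  [ 0   0   0  -5/4  -1/4 ]
  [ 0   0   0     4     1 ]
  [ 4  -4  -4     2    -1 ]
ρ4 := ρ4 − 4·ρ1
  [ 1  -1  -1  -1/4  -1/4 ]
  [ 0   0   0  -5/4  -1/4 ]
  [ 0   0   0     4     1 ]
  [ 0   0   0     3     0 ]
ρ2 := -4/5·ρ2
  [ 1  -1  -1  -1/4  -1/4 ]
  [ 0   0   0     1   1/5 ]
  [ 0   0   0     4     1 ]
  [ 0   0   0     3     0 ]
ρ3 := ρ3 − 4·ρ2
  [ 1  -1  -1  -1/4  -1/4 ]
  [ 0   0   0     1   1/5 ]
  [ 0   0   0     0   1/5 ]
  [ 0   0   0     3     0 ]
ρ4 := ρ4 − 3·ρ2
  [ 1  -1  -1  -1/4  -1/4 ]
  [ 0   0   0     1   1/5 ]
  [ 0   0   0     0   1/5 ]
  [ 0   0   0     0  -3/5 ]
ρ3 := 5·ρ3
  [ 1  -1  -1  -1/4  -1/4 ]
  [ 0   0   0     1   1/5 ]
  [ 0   0   0     0     1 ]
  [ 0   0   0     0  -3/5 ]
ρ4 := ρ4 + 3/5·ρ3
  [ 1  -1  -1  -1/4  -1/4 ]
  [ 0   0   0     1   1/5 ]
  [ 0   0   0     0     1 ]
  [ 0   0   0     0     0 ]
ρ2 := ρ2 − 1/5·ρ3
  [ 1  -1  -1  -1/4  -1/4 ]
  [ 0   0   0     1     0 ]
  [ 0   0   0     0     1 ]
  [ 0   0   0     0     0 ]
ρ1 := ρ1 + 1/4·ρ3
  [ 1  -1  -1  -1/4  0 ]
  [ 0   0   0     1  0 ]
  [ 0   0   0     0  1 ]
  [ 0   0   0     0  0 ]
ρ1 := ρ1 + 1/4·ρ2
  [ 1  -1  -1  0  0 ]
  [ 0   0   0  1  0 ]
  [ 0   0   0  0  1 ]
  [ 0   0   0  0  0 ]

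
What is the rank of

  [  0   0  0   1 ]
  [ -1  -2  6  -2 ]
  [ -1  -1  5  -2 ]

ρ1 <-> ρ2
ρ1 := -1·ρ1
ρ3 := ρ3 + ρ1
ρ2 <-> ρ3
ρ1 := ρ1 − 2·ρ3
ρ1 := ρ1 − 2·ρ2
The reduced form has 3 nonzero rows.

rank = 3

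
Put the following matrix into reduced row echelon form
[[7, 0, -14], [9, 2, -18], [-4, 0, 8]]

[[1, 0, -2], [0, 1, 0], [0, 0, 0]]

ρ1 -> 1/7·ρ1
ρ2 -> ρ2 − 9·ρ1
ρ3 -> ρ3 + 4·ρ1
ρ2 -> 1/2·ρ2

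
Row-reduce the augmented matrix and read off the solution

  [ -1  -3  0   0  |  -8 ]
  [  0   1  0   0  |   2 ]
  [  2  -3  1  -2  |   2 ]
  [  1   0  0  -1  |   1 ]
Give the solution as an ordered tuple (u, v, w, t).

(2, 2, 6, 1)

Multiply R1 by -1.
  [ 1   3  0   0  |  8 ]
  [ 0   1  0   0  |  2 ]
  [ 2  -3  1  -2  |  2 ]
  [ 1   0  0  -1  |  1 ]
Subtract 2 times R1 from R3.
  [ 1   3  0   0  |    8 ]
  [ 0   1  0   0  |    2 ]
  [ 0  -9  1  -2  |  -14 ]
  [ 1   0  0  -1  |    1 ]
Subtract R1 from R4.
  [ 1   3  0   0  |    8 ]
  [ 0   1  0   0  |    2 ]
  [ 0  -9  1  -2  |  -14 ]
  [ 0  -3  0  -1  |   -7 ]
Add 9 times R2 to R3.
  [ 1   3  0   0  |   8 ]
  [ 0   1  0   0  |   2 ]
  [ 0   0  1  -2  |   4 ]
  [ 0  -3  0  -1  |  -7 ]
Add 3 times R2 to R4.
  [ 1  3  0   0  |   8 ]
  [ 0  1  0   0  |   2 ]
  [ 0  0  1  -2  |   4 ]
  [ 0  0  0  -1  |  -1 ]
Multiply R4 by -1.
  [ 1  3  0   0  |  8 ]
  [ 0  1  0   0  |  2 ]
  [ 0  0  1  -2  |  4 ]
  [ 0  0  0   1  |  1 ]
Add 2 times R4 to R3.
  [ 1  3  0  0  |  8 ]
  [ 0  1  0  0  |  2 ]
  [ 0  0  1  0  |  6 ]
  [ 0  0  0  1  |  1 ]
Subtract 3 times R2 from R1.
  [ 1  0  0  0  |  2 ]
  [ 0  1  0  0  |  2 ]
  [ 0  0  1  0  |  6 ]
  [ 0  0  0  1  |  1 ]
Reading off the last column: u = 2, v = 2, w = 6, t = 1.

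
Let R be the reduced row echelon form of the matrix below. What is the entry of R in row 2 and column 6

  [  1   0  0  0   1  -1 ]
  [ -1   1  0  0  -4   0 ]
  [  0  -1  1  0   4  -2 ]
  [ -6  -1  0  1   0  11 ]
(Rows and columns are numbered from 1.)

-1

ρ2 → ρ2 + ρ1
ρ4 → ρ4 + 6·ρ1
ρ3 → ρ3 + ρ2
ρ4 → ρ4 + ρ2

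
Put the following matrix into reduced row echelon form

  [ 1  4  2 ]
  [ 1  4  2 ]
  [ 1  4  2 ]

Subtract R1 from R2.
  [ 1  4  2 ]
  [ 0  0  0 ]
  [ 1  4  2 ]
Subtract R1 from R3.
  [ 1  4  2 ]
  [ 0  0  0 ]
  [ 0  0  0 ]

[[1, 4, 2], [0, 0, 0], [0, 0, 0]]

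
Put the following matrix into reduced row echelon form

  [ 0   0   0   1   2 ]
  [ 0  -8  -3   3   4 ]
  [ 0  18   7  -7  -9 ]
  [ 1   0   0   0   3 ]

Swap ρ1 and ρ4.
Multiply ρ2 by -1/8.
Subtract 18 times ρ2 from ρ3.
Multiply ρ3 by 4.
Add ρ4 to ρ3.
Add 3/8 times ρ4 to ρ2.
Subtract 3/8 times ρ3 from ρ2.

[[1, 0, 0, 0, 3], [0, 1, 0, 0, -1/2], [0, 0, 1, 0, 2], [0, 0, 0, 1, 2]]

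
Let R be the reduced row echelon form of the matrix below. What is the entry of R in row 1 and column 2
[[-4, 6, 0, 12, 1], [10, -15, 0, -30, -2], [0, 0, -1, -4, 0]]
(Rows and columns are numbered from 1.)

-3/2

r1 -> -1/4·r1
r2 -> r2 − 10·r1
r2 <=> r3
r2 -> -1·r2
r3 -> 2·r3
r1 -> r1 + 1/4·r3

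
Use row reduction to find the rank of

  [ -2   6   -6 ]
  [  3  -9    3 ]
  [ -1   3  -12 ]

rank = 2

r1 -> -1/2·r1
  [  1  -3    3 ]
  [  3  -9    3 ]
  [ -1   3  -12 ]
r2 -> r2 − 3·r1
  [  1  -3    3 ]
  [  0   0   -6 ]
  [ -1   3  -12 ]
r3 -> r3 + r1
  [ 1  -3   3 ]
  [ 0   0  -6 ]
  [ 0   0  -9 ]
r2 -> -1/6·r2
  [ 1  -3   3 ]
  [ 0   0   1 ]
  [ 0   0  -9 ]
r3 -> r3 + 9·r2
  [ 1  -3  3 ]
  [ 0   0  1 ]
  [ 0   0  0 ]
r1 -> r1 − 3·r2
  [ 1  -3  0 ]
  [ 0   0  1 ]
  [ 0   0  0 ]
The reduced form has 2 nonzero rows.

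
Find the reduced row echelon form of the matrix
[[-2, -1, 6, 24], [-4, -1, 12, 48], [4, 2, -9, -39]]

[[1, 0, 0, -3], [0, 1, 0, 0], [0, 0, 1, 3]]

R1 := -1/2·R1
  [  1  1/2  -3  -12 ]
  [ -4   -1  12   48 ]
  [  4    2  -9  -39 ]
R2 := R2 + 4·R1
  [ 1  1/2  -3  -12 ]
  [ 0    1   0    0 ]
  [ 4    2  -9  -39 ]
R3 := R3 − 4·R1
  [ 1  1/2  -3  -12 ]
  [ 0    1   0    0 ]
  [ 0    0   3    9 ]
R3 := 1/3·R3
  [ 1  1/2  -3  -12 ]
  [ 0    1   0    0 ]
  [ 0    0   1    3 ]
R1 := R1 + 3·R3
  [ 1  1/2  0  -3 ]
  [ 0    1  0   0 ]
  [ 0    0  1   3 ]
R1 := R1 − 1/2·R2
  [ 1  0  0  -3 ]
  [ 0  1  0   0 ]
  [ 0  0  1   3 ]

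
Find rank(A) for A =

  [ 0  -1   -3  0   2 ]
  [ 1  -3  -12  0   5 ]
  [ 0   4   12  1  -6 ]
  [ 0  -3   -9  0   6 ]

ρ1 ↔ ρ2
  [ 1  -3  -12  0   5 ]
  [ 0  -1   -3  0   2 ]
  [ 0   4   12  1  -6 ]
  [ 0  -3   -9  0   6 ]
ρ2 -> -1·ρ2
  [ 1  -3  -12  0   5 ]
  [ 0   1    3  0  -2 ]
  [ 0   4   12  1  -6 ]
  [ 0  -3   -9  0   6 ]
ρ3 -> ρ3 − 4·ρ2
  [ 1  -3  -12  0   5 ]
  [ 0   1    3  0  -2 ]
  [ 0   0    0  1   2 ]
  [ 0  -3   -9  0   6 ]
ρ4 -> ρ4 + 3·ρ2
  [ 1  -3  -12  0   5 ]
  [ 0   1    3  0  -2 ]
  [ 0   0    0  1   2 ]
  [ 0   0    0  0   0 ]
ρ1 -> ρ1 + 3·ρ2
  [ 1  0  -3  0  -1 ]
  [ 0  1   3  0  -2 ]
  [ 0  0   0  1   2 ]
  [ 0  0   0  0   0 ]
The reduced form has 3 nonzero rows.

rank = 3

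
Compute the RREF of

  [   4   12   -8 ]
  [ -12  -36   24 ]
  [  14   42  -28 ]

R1 ← 1/4·R1
  [   1    3   -2 ]
  [ -12  -36   24 ]
  [  14   42  -28 ]
R2 ← R2 + 12·R1
  [  1   3   -2 ]
  [  0   0    0 ]
  [ 14  42  -28 ]
R3 ← R3 − 14·R1
  [ 1  3  -2 ]
  [ 0  0   0 ]
  [ 0  0   0 ]

[[1, 3, -2], [0, 0, 0], [0, 0, 0]]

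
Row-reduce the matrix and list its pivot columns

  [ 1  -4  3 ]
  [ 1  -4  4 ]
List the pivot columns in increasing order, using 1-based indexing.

ρ2 -> ρ2 − ρ1
  [ 1  -4  3 ]
  [ 0   0  1 ]
ρ1 -> ρ1 − 3·ρ2
  [ 1  -4  0 ]
  [ 0   0  1 ]
Pivot columns are the columns containing a leading 1.

1, 3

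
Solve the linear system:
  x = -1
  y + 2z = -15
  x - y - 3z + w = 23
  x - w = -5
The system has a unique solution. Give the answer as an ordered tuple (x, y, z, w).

(-1, -5, -5, 4)

Form the augmented matrix and row-reduce:
  [ 1   0   0   0  |   -1 ]
  [ 0   1   2   0  |  -15 ]
  [ 1  -1  -3   1  |   23 ]
  [ 1   0   0  -1  |   -5 ]
r3 ← r3 − r1
r4 ← r4 − r1
r3 ← r3 + r2
r3 ← -1·r3
r4 ← -1·r4
r3 ← r3 + r4
r2 ← r2 − 2·r3
Reading off the last column: x = -1, y = -5, z = -5, w = 4.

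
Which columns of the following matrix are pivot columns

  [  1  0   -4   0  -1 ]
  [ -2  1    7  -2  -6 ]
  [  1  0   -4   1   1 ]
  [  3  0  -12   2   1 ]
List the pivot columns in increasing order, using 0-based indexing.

0, 1, 3

ρ2 -> ρ2 + 2·ρ1
ρ3 -> ρ3 − ρ1
ρ4 -> ρ4 − 3·ρ1
ρ4 -> ρ4 − 2·ρ3
ρ2 -> ρ2 + 2·ρ3
Pivot columns are the columns containing a leading 1.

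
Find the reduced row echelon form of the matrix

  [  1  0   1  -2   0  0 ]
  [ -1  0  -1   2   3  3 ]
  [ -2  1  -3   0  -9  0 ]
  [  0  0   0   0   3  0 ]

[[1, 0, 1, -2, 0, 0], [0, 1, -1, -4, 0, 0], [0, 0, 0, 0, 1, 0], [0, 0, 0, 0, 0, 1]]

Add r1 to r2.
  [  1  0   1  -2   0  0 ]
  [  0  0   0   0   3  3 ]
  [ -2  1  -3   0  -9  0 ]
  [  0  0   0   0   3  0 ]
Add 2 times r1 to r3.
  [ 1  0   1  -2   0  0 ]
  [ 0  0   0   0   3  3 ]
  [ 0  1  -1  -4  -9  0 ]
  [ 0  0   0   0   3  0 ]
Swap r2 and r3.
  [ 1  0   1  -2   0  0 ]
  [ 0  1  -1  -4  -9  0 ]
  [ 0  0   0   0   3  3 ]
  [ 0  0   0   0   3  0 ]
Multiply r3 by 1/3.
  [ 1  0   1  -2   0  0 ]
  [ 0  1  -1  -4  -9  0 ]
  [ 0  0   0   0   1  1 ]
  [ 0  0   0   0   3  0 ]
Subtract 3 times r3 from r4.
  [ 1  0   1  -2   0   0 ]
  [ 0  1  -1  -4  -9   0 ]
  [ 0  0   0   0   1   1 ]
  [ 0  0   0   0   0  -3 ]
Multiply r4 by -1/3.
  [ 1  0   1  -2   0  0 ]
  [ 0  1  -1  -4  -9  0 ]
  [ 0  0   0   0   1  1 ]
  [ 0  0   0   0   0  1 ]
Subtract r4 from r3.
  [ 1  0   1  -2   0  0 ]
  [ 0  1  -1  -4  -9  0 ]
  [ 0  0   0   0   1  0 ]
  [ 0  0   0   0   0  1 ]
Add 9 times r3 to r2.
  [ 1  0   1  -2  0  0 ]
  [ 0  1  -1  -4  0  0 ]
  [ 0  0   0   0  1  0 ]
  [ 0  0   0   0  0  1 ]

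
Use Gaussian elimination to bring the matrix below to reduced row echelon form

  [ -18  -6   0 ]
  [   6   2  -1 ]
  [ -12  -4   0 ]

[[1, 1/3, 0], [0, 0, 1], [0, 0, 0]]

Multiply r1 by -1/18.
Subtract 6 times r1 from r2.
Add 12 times r1 to r3.
Multiply r2 by -1.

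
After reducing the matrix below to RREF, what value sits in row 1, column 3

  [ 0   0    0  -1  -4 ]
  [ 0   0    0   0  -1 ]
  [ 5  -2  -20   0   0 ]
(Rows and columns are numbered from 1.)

Swap R1 and R3.
  [ 5  -2  -20   0   0 ]
  [ 0   0    0   0  -1 ]
  [ 0   0    0  -1  -4 ]
Multiply R1 by 1/5.
  [ 1  -2/5  -4   0   0 ]
  [ 0     0   0   0  -1 ]
  [ 0     0   0  -1  -4 ]
Swap R2 and R3.
  [ 1  -2/5  -4   0   0 ]
  [ 0     0   0  -1  -4 ]
  [ 0     0   0   0  -1 ]
Multiply R2 by -1.
  [ 1  -2/5  -4  0   0 ]
  [ 0     0   0  1   4 ]
  [ 0     0   0  0  -1 ]
Multiply R3 by -1.
  [ 1  -2/5  -4  0  0 ]
  [ 0     0   0  1  4 ]
  [ 0     0   0  0  1 ]
Subtract 4 times R3 from R2.
  [ 1  -2/5  -4  0  0 ]
  [ 0     0   0  1  0 ]
  [ 0     0   0  0  1 ]

-4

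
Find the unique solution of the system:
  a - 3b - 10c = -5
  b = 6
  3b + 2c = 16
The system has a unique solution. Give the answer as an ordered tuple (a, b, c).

(3, 6, -1)

Form the augmented matrix and row-reduce:
  [ 1  -3  -10  |  -5 ]
  [ 0   1    0  |   6 ]
  [ 0   3    2  |  16 ]
R3 := R3 − 3·R2
  [ 1  -3  -10  |  -5 ]
  [ 0   1    0  |   6 ]
  [ 0   0    2  |  -2 ]
R3 := 1/2·R3
  [ 1  -3  -10  |  -5 ]
  [ 0   1    0  |   6 ]
  [ 0   0    1  |  -1 ]
R1 := R1 + 10·R3
  [ 1  -3  0  |  -15 ]
  [ 0   1  0  |    6 ]
  [ 0   0  1  |   -1 ]
R1 := R1 + 3·R2
  [ 1  0  0  |   3 ]
  [ 0  1  0  |   6 ]
  [ 0  0  1  |  -1 ]
Reading off the last column: a = 3, b = 6, c = -1.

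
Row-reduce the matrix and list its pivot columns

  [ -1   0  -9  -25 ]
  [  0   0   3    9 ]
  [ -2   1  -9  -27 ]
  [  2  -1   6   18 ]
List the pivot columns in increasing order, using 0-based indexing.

0, 1, 2

ρ1 -> -1·ρ1
  [  1   0   9   25 ]
  [  0   0   3    9 ]
  [ -2   1  -9  -27 ]
  [  2  -1   6   18 ]
ρ3 -> ρ3 + 2·ρ1
  [ 1   0  9  25 ]
  [ 0   0  3   9 ]
  [ 0   1  9  23 ]
  [ 2  -1  6  18 ]
ρ4 -> ρ4 − 2·ρ1
  [ 1   0    9   25 ]
  [ 0   0    3    9 ]
  [ 0   1    9   23 ]
  [ 0  -1  -12  -32 ]
ρ2 <=> ρ3
  [ 1   0    9   25 ]
  [ 0   1    9   23 ]
  [ 0   0    3    9 ]
  [ 0  -1  -12  -32 ]
ρ4 -> ρ4 + ρ2
  [ 1  0   9  25 ]
  [ 0  1   9  23 ]
  [ 0  0   3   9 ]
  [ 0  0  -3  -9 ]
ρ3 -> 1/3·ρ3
  [ 1  0   9  25 ]
  [ 0  1   9  23 ]
  [ 0  0   1   3 ]
  [ 0  0  -3  -9 ]
ρ4 -> ρ4 + 3·ρ3
  [ 1  0  9  25 ]
  [ 0  1  9  23 ]
  [ 0  0  1   3 ]
  [ 0  0  0   0 ]
ρ2 -> ρ2 − 9·ρ3
  [ 1  0  9  25 ]
  [ 0  1  0  -4 ]
  [ 0  0  1   3 ]
  [ 0  0  0   0 ]
ρ1 -> ρ1 − 9·ρ3
  [ 1  0  0  -2 ]
  [ 0  1  0  -4 ]
  [ 0  0  1   3 ]
  [ 0  0  0   0 ]
Pivot columns are the columns containing a leading 1.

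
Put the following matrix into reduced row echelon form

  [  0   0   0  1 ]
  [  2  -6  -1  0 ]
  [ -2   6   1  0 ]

r1 <=> r2
r1 ← 1/2·r1
r3 ← r3 + 2·r1

[[1, -3, -1/2, 0], [0, 0, 0, 1], [0, 0, 0, 0]]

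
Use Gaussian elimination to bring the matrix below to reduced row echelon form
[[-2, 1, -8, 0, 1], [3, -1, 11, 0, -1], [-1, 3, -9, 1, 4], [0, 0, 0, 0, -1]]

[[1, 0, 3, 0, 0], [0, 1, -2, 0, 0], [0, 0, 0, 1, 0], [0, 0, 0, 0, 1]]

R1 := -1/2·R1
  [  1  -1/2   4  0  -1/2 ]
  [  3    -1  11  0    -1 ]
  [ -1     3  -9  1     4 ]
  [  0     0   0  0    -1 ]
R2 := R2 − 3·R1
  [  1  -1/2   4  0  -1/2 ]
  [  0   1/2  -1  0   1/2 ]
  [ -1     3  -9  1     4 ]
  [  0     0   0  0    -1 ]
R3 := R3 + R1
  [ 1  -1/2   4  0  -1/2 ]
  [ 0   1/2  -1  0   1/2 ]
  [ 0   5/2  -5  1   7/2 ]
  [ 0     0   0  0    -1 ]
R2 := 2·R2
  [ 1  -1/2   4  0  -1/2 ]
  [ 0     1  -2  0     1 ]
  [ 0   5/2  -5  1   7/2 ]
  [ 0     0   0  0    -1 ]
R3 := R3 − 5/2·R2
  [ 1  -1/2   4  0  -1/2 ]
  [ 0     1  -2  0     1 ]
  [ 0     0   0  1     1 ]
  [ 0     0   0  0    -1 ]
R4 := -1·R4
  [ 1  -1/2   4  0  -1/2 ]
  [ 0     1  -2  0     1 ]
  [ 0     0   0  1     1 ]
  [ 0     0   0  0     1 ]
R3 := R3 − R4
  [ 1  -1/2   4  0  -1/2 ]
  [ 0     1  -2  0     1 ]
  [ 0     0   0  1     0 ]
  [ 0     0   0  0     1 ]
R2 := R2 − R4
  [ 1  -1/2   4  0  -1/2 ]
  [ 0     1  -2  0     0 ]
  [ 0     0   0  1     0 ]
  [ 0     0   0  0     1 ]
R1 := R1 + 1/2·R4
  [ 1  -1/2   4  0  0 ]
  [ 0     1  -2  0  0 ]
  [ 0     0   0  1  0 ]
  [ 0     0   0  0  1 ]
R1 := R1 + 1/2·R2
  [ 1  0   3  0  0 ]
  [ 0  1  -2  0  0 ]
  [ 0  0   0  1  0 ]
  [ 0  0   0  0  1 ]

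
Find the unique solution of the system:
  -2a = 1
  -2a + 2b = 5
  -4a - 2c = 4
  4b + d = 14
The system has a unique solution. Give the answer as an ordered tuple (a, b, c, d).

(-1/2, 2, -1, 6)

Form the augmented matrix and row-reduce:
  [ -2  0   0  0  |   1 ]
  [ -2  2   0  0  |   5 ]
  [ -4  0  -2  0  |   4 ]
  [  0  4   0  1  |  14 ]
ρ1 := -1/2·ρ1
  [  1  0   0  0  |  -1/2 ]
  [ -2  2   0  0  |     5 ]
  [ -4  0  -2  0  |     4 ]
  [  0  4   0  1  |    14 ]
ρ2 := ρ2 + 2·ρ1
  [  1  0   0  0  |  -1/2 ]
  [  0  2   0  0  |     4 ]
  [ -4  0  -2  0  |     4 ]
  [  0  4   0  1  |    14 ]
ρ3 := ρ3 + 4·ρ1
  [ 1  0   0  0  |  -1/2 ]
  [ 0  2   0  0  |     4 ]
  [ 0  0  -2  0  |     2 ]
  [ 0  4   0  1  |    14 ]
ρ2 := 1/2·ρ2
  [ 1  0   0  0  |  -1/2 ]
  [ 0  1   0  0  |     2 ]
  [ 0  0  -2  0  |     2 ]
  [ 0  4   0  1  |    14 ]
ρ4 := ρ4 − 4·ρ2
  [ 1  0   0  0  |  -1/2 ]
  [ 0  1   0  0  |     2 ]
  [ 0  0  -2  0  |     2 ]
  [ 0  0   0  1  |     6 ]
ρ3 := -1/2·ρ3
  [ 1  0  0  0  |  -1/2 ]
  [ 0  1  0  0  |     2 ]
  [ 0  0  1  0  |    -1 ]
  [ 0  0  0  1  |     6 ]
Reading off the last column: a = -1/2, b = 2, c = -1, d = 6.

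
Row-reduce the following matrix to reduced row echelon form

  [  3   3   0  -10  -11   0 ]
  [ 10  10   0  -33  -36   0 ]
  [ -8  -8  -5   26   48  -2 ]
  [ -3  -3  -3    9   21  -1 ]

ρ1 → 1/3·ρ1
  [  1   1   0  -10/3  -11/3   0 ]
  [ 10  10   0    -33    -36   0 ]
  [ -8  -8  -5     26     48  -2 ]
  [ -3  -3  -3      9     21  -1 ]
ρ2 → ρ2 − 10·ρ1
  [  1   1   0  -10/3  -11/3   0 ]
  [  0   0   0    1/3    2/3   0 ]
  [ -8  -8  -5     26     48  -2 ]
  [ -3  -3  -3      9     21  -1 ]
ρ3 → ρ3 + 8·ρ1
  [  1   1   0  -10/3  -11/3   0 ]
  [  0   0   0    1/3    2/3   0 ]
  [  0   0  -5   -2/3   56/3  -2 ]
  [ -3  -3  -3      9     21  -1 ]
ρ4 → ρ4 + 3·ρ1
  [ 1  1   0  -10/3  -11/3   0 ]
  [ 0  0   0    1/3    2/3   0 ]
  [ 0  0  -5   -2/3   56/3  -2 ]
  [ 0  0  -3     -1     10  -1 ]
ρ2 ↔ ρ3
  [ 1  1   0  -10/3  -11/3   0 ]
  [ 0  0  -5   -2/3   56/3  -2 ]
  [ 0  0   0    1/3    2/3   0 ]
  [ 0  0  -3     -1     10  -1 ]
ρ2 → -1/5·ρ2
  [ 1  1   0  -10/3   -11/3    0 ]
  [ 0  0   1   2/15  -56/15  2/5 ]
  [ 0  0   0    1/3     2/3    0 ]
  [ 0  0  -3     -1      10   -1 ]
ρ4 → ρ4 + 3·ρ2
  [ 1  1  0  -10/3   -11/3    0 ]
  [ 0  0  1   2/15  -56/15  2/5 ]
  [ 0  0  0    1/3     2/3    0 ]
  [ 0  0  0   -3/5    -6/5  1/5 ]
ρ3 → 3·ρ3
  [ 1  1  0  -10/3   -11/3    0 ]
  [ 0  0  1   2/15  -56/15  2/5 ]
  [ 0  0  0      1       2    0 ]
  [ 0  0  0   -3/5    -6/5  1/5 ]
ρ4 → ρ4 + 3/5·ρ3
  [ 1  1  0  -10/3   -11/3    0 ]
  [ 0  0  1   2/15  -56/15  2/5 ]
  [ 0  0  0      1       2    0 ]
  [ 0  0  0      0       0  1/5 ]
ρ4 → 5·ρ4
  [ 1  1  0  -10/3   -11/3    0 ]
  [ 0  0  1   2/15  -56/15  2/5 ]
  [ 0  0  0      1       2    0 ]
  [ 0  0  0      0       0    1 ]
ρ2 → ρ2 − 2/5·ρ4
  [ 1  1  0  -10/3   -11/3  0 ]
  [ 0  0  1   2/15  -56/15  0 ]
  [ 0  0  0      1       2  0 ]
  [ 0  0  0      0       0  1 ]
ρ2 → ρ2 − 2/15·ρ3
  [ 1  1  0  -10/3  -11/3  0 ]
  [ 0  0  1      0     -4  0 ]
  [ 0  0  0      1      2  0 ]
  [ 0  0  0      0      0  1 ]
ρ1 → ρ1 + 10/3·ρ3
  [ 1  1  0  0   3  0 ]
  [ 0  0  1  0  -4  0 ]
  [ 0  0  0  1   2  0 ]
  [ 0  0  0  0   0  1 ]

[[1, 1, 0, 0, 3, 0], [0, 0, 1, 0, -4, 0], [0, 0, 0, 1, 2, 0], [0, 0, 0, 0, 0, 1]]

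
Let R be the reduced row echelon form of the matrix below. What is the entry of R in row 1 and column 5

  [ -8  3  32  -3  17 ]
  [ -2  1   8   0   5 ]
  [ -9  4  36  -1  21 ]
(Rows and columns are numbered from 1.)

R1 ← -1/8·R1
  [  1  -3/8  -4  3/8  -17/8 ]
  [ -2     1   8    0      5 ]
  [ -9     4  36   -1     21 ]
R2 ← R2 + 2·R1
  [  1  -3/8  -4  3/8  -17/8 ]
  [  0   1/4   0  3/4    3/4 ]
  [ -9     4  36   -1     21 ]
R3 ← R3 + 9·R1
  [ 1  -3/8  -4   3/8  -17/8 ]
  [ 0   1/4   0   3/4    3/4 ]
  [ 0   5/8   0  19/8   15/8 ]
R2 ← 4·R2
  [ 1  -3/8  -4   3/8  -17/8 ]
  [ 0     1   0     3      3 ]
  [ 0   5/8   0  19/8   15/8 ]
R3 ← R3 − 5/8·R2
  [ 1  -3/8  -4  3/8  -17/8 ]
  [ 0     1   0    3      3 ]
  [ 0     0   0  1/2      0 ]
R3 ← 2·R3
  [ 1  -3/8  -4  3/8  -17/8 ]
  [ 0     1   0    3      3 ]
  [ 0     0   0    1      0 ]
R2 ← R2 − 3·R3
  [ 1  -3/8  -4  3/8  -17/8 ]
  [ 0     1   0    0      3 ]
  [ 0     0   0    1      0 ]
R1 ← R1 − 3/8·R3
  [ 1  -3/8  -4  0  -17/8 ]
  [ 0     1   0  0      3 ]
  [ 0     0   0  1      0 ]
R1 ← R1 + 3/8·R2
  [ 1  0  -4  0  -1 ]
  [ 0  1   0  0   3 ]
  [ 0  0   0  1   0 ]

-1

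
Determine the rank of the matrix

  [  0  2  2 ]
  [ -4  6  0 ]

Swap R1 and R2.
  [ -4  6  0 ]
  [  0  2  2 ]
Multiply R1 by -1/4.
  [ 1  -3/2  0 ]
  [ 0     2  2 ]
Multiply R2 by 1/2.
  [ 1  -3/2  0 ]
  [ 0     1  1 ]
Add 3/2 times R2 to R1.
  [ 1  0  3/2 ]
  [ 0  1    1 ]
The reduced form has 2 nonzero rows.

rank = 2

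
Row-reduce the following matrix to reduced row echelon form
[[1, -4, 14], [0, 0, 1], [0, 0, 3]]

[[1, -4, 0], [0, 0, 1], [0, 0, 0]]

R3 := R3 − 3·R2
  [ 1  -4  14 ]
  [ 0   0   1 ]
  [ 0   0   0 ]
R1 := R1 − 14·R2
  [ 1  -4  0 ]
  [ 0   0  1 ]
  [ 0   0  0 ]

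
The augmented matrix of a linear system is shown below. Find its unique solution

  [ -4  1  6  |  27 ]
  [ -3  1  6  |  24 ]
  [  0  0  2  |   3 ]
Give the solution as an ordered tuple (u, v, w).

(-3, 6, 3/2)

R1 -> -1/4·R1
  [  1  -1/4  -3/2  |  -27/4 ]
  [ -3     1     6  |     24 ]
  [  0     0     2  |      3 ]
R2 -> R2 + 3·R1
  [ 1  -1/4  -3/2  |  -27/4 ]
  [ 0   1/4   3/2  |   15/4 ]
  [ 0     0     2  |      3 ]
R2 -> 4·R2
  [ 1  -1/4  -3/2  |  -27/4 ]
  [ 0     1     6  |     15 ]
  [ 0     0     2  |      3 ]
R3 -> 1/2·R3
  [ 1  -1/4  -3/2  |  -27/4 ]
  [ 0     1     6  |     15 ]
  [ 0     0     1  |    3/2 ]
R2 -> R2 − 6·R3
  [ 1  -1/4  -3/2  |  -27/4 ]
  [ 0     1     0  |      6 ]
  [ 0     0     1  |    3/2 ]
R1 -> R1 + 3/2·R3
  [ 1  -1/4  0  |  -9/2 ]
  [ 0     1  0  |     6 ]
  [ 0     0  1  |   3/2 ]
R1 -> R1 + 1/4·R2
  [ 1  0  0  |   -3 ]
  [ 0  1  0  |    6 ]
  [ 0  0  1  |  3/2 ]
Reading off the last column: u = -3, v = 6, w = 3/2.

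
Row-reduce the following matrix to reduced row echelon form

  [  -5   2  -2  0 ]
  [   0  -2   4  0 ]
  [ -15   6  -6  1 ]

ρ1 ← -1/5·ρ1
  [   1  -2/5  2/5  0 ]
  [   0    -2    4  0 ]
  [ -15     6   -6  1 ]
ρ3 ← ρ3 + 15·ρ1
  [ 1  -2/5  2/5  0 ]
  [ 0    -2    4  0 ]
  [ 0     0    0  1 ]
ρ2 ← -1/2·ρ2
  [ 1  -2/5  2/5  0 ]
  [ 0     1   -2  0 ]
  [ 0     0    0  1 ]
ρ1 ← ρ1 + 2/5·ρ2
  [ 1  0  -2/5  0 ]
  [ 0  1    -2  0 ]
  [ 0  0     0  1 ]

[[1, 0, -2/5, 0], [0, 1, -2, 0], [0, 0, 0, 1]]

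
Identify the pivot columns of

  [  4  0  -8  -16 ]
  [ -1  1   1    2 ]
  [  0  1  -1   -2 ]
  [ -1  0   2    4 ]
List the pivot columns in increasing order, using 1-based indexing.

R1 -> 1/4·R1
  [  1  0  -2  -4 ]
  [ -1  1   1   2 ]
  [  0  1  -1  -2 ]
  [ -1  0   2   4 ]
R2 -> R2 + R1
  [  1  0  -2  -4 ]
  [  0  1  -1  -2 ]
  [  0  1  -1  -2 ]
  [ -1  0   2   4 ]
R4 -> R4 + R1
  [ 1  0  -2  -4 ]
  [ 0  1  -1  -2 ]
  [ 0  1  -1  -2 ]
  [ 0  0   0   0 ]
R3 -> R3 − R2
  [ 1  0  -2  -4 ]
  [ 0  1  -1  -2 ]
  [ 0  0   0   0 ]
  [ 0  0   0   0 ]
Pivot columns are the columns containing a leading 1.

1, 2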